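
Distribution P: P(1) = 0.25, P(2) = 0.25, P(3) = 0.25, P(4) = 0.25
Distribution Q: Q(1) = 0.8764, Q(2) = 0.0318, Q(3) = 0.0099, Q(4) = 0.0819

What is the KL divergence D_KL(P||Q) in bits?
1.8584 bits

D_KL(P||Q) = Σ P(x) log₂(P(x)/Q(x))

Computing term by term:
  P(1)·log₂(P(1)/Q(1)) = 0.25·log₂(0.25/0.8764) = -0.45242
  P(2)·log₂(P(2)/Q(2)) = 0.25·log₂(0.25/0.0318) = 0.74371
  P(3)·log₂(P(3)/Q(3)) = 0.25·log₂(0.25/0.0099) = 1.16459
  P(4)·log₂(P(4)/Q(4)) = 0.25·log₂(0.25/0.0819) = 0.40250

D_KL(P||Q) = -0.45242 + 0.74371 + 1.16459 + 0.40250 = 1.85838 ≈ 1.8584 bits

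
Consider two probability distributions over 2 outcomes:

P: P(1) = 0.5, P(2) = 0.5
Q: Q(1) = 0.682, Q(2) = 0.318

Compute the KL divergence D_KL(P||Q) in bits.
0.1025 bits

D_KL(P||Q) = Σ P(x) log₂(P(x)/Q(x))

Computing term by term:
  P(1)·log₂(P(1)/Q(1)) = 0.5·log₂(0.5/0.682) = -0.22392
  P(2)·log₂(P(2)/Q(2)) = 0.5·log₂(0.5/0.318) = 0.32645

D_KL(P||Q) = -0.22392 + 0.32645 = 0.10253 ≈ 0.1025 bits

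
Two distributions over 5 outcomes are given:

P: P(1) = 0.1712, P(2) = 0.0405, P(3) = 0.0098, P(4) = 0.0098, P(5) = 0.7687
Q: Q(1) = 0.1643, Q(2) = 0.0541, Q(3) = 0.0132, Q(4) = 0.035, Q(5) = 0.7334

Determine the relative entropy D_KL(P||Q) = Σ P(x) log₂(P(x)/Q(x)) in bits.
0.0232 bits

D_KL(P||Q) = Σ P(x) log₂(P(x)/Q(x))

Computing term by term:
  P(1)·log₂(P(1)/Q(1)) = 0.1712·log₂(0.1712/0.1643) = 0.01016
  P(2)·log₂(P(2)/Q(2)) = 0.0405·log₂(0.0405/0.0541) = -0.01692
  P(3)·log₂(P(3)/Q(3)) = 0.0098·log₂(0.0098/0.0132) = -0.00421
  P(4)·log₂(P(4)/Q(4)) = 0.0098·log₂(0.0098/0.035) = -0.01800
  P(5)·log₂(P(5)/Q(5)) = 0.7687·log₂(0.7687/0.7334) = 0.05213

D_KL(P||Q) = 0.01016 - 0.01692 - 0.00421 - 0.01800 + 0.05213 = 0.02316 ≈ 0.0232 bits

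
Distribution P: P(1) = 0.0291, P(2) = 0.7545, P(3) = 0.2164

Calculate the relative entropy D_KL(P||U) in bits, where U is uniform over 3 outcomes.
0.6520 bits

U(i) = 1/3 for all i

D_KL(P||U) = Σ P(x) log₂(P(x) / (1/3))
           = Σ P(x) log₂(P(x)) + log₂(3)
           = log₂(3) - H(P)

H(P) = -Σ P(x) log₂(P(x)):
  -P(1)·log₂(P(1)) = -(0.0291)·log₂(0.0291) = 0.14849
  -P(2)·log₂(P(2)) = -(0.7545)·log₂(0.7545) = 0.30663
  -P(3)·log₂(P(3)) = -(0.2164)·log₂(0.2164) = 0.47786
H(P) = 0.14849 + 0.30663 + 0.47786 = 0.93298 bits

log₂(3) = 1.58496 bits

D_KL(P||U) = 1.58496 - 0.93298 = 0.65198 ≈ 0.6520 bits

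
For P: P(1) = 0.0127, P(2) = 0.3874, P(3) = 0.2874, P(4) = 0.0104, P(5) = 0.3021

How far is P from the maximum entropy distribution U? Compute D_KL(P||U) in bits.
0.6047 bits

U(i) = 1/5 for all i

D_KL(P||U) = Σ P(x) log₂(P(x) / (1/5))
           = Σ P(x) log₂(P(x)) + log₂(5)
           = log₂(5) - H(P)

H(P) = -Σ P(x) log₂(P(x)):
  -P(1)·log₂(P(1)) = -(0.0127)·log₂(0.0127) = 0.08000
  -P(2)·log₂(P(2)) = -(0.3874)·log₂(0.3874) = 0.53000
  -P(3)·log₂(P(3)) = -(0.2874)·log₂(0.2874) = 0.51699
  -P(4)·log₂(P(4)) = -(0.0104)·log₂(0.0104) = 0.06851
  -P(5)·log₂(P(5)) = -(0.3021)·log₂(0.3021) = 0.52170
H(P) = 0.08000 + 0.53000 + 0.51699 + 0.06851 + 0.52170 = 1.71720 bits

log₂(5) = 2.32193 bits

D_KL(P||U) = 2.32193 - 1.71720 = 0.60473 ≈ 0.6047 bits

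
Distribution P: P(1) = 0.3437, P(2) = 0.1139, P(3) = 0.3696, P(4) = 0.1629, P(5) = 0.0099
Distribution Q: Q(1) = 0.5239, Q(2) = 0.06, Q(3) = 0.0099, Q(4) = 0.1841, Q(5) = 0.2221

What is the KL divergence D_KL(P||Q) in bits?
1.7533 bits

D_KL(P||Q) = Σ P(x) log₂(P(x)/Q(x))

Computing term by term:
  P(1)·log₂(P(1)/Q(1)) = 0.3437·log₂(0.3437/0.5239) = -0.20902
  P(2)·log₂(P(2)/Q(2)) = 0.1139·log₂(0.1139/0.06) = 0.10533
  P(3)·log₂(P(3)/Q(3)) = 0.3696·log₂(0.3696/0.0099) = 1.93020
  P(4)·log₂(P(4)/Q(4)) = 0.1629·log₂(0.1629/0.1841) = -0.02875
  P(5)·log₂(P(5)/Q(5)) = 0.0099·log₂(0.0099/0.2221) = -0.04443

D_KL(P||Q) = -0.20902 + 0.10533 + 1.93020 - 0.02875 - 0.04443 = 1.75333 ≈ 1.7533 bits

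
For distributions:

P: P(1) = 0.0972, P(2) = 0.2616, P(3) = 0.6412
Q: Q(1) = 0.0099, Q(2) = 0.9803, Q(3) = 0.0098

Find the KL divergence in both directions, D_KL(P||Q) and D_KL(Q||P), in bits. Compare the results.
D_KL(P||Q) = 3.6894 bits, D_KL(Q||P) = 1.7766 bits. D_KL(P||Q) is larger than D_KL(Q||P) by 1.9128 bits; the two directions differ.

D_KL(P||Q) = Σ P(x) log₂(P(x)/Q(x))

Computing term by term:
  P(1)·log₂(P(1)/Q(1)) = 0.0972·log₂(0.0972/0.0099) = 0.32032
  P(2)·log₂(P(2)/Q(2)) = 0.2616·log₂(0.2616/0.9803) = -0.49857
  P(3)·log₂(P(3)/Q(3)) = 0.6412·log₂(0.6412/0.0098) = 3.86762

D_KL(P||Q) = 0.32032 - 0.49857 + 3.86762 = 3.68937 ≈ 3.6894 bits

D_KL(Q||P) = Σ Q(x) log₂(Q(x)/P(x))

Computing term by term:
  Q(1)·log₂(Q(1)/P(1)) = 0.0099·log₂(0.0099/0.0972) = -0.03263
  Q(2)·log₂(Q(2)/P(2)) = 0.9803·log₂(0.9803/0.2616) = 1.86832
  Q(3)·log₂(Q(3)/P(3)) = 0.0098·log₂(0.0098/0.6412) = -0.05911

D_KL(Q||P) = -0.03263 + 1.86832 - 0.05911 = 1.77658 ≈ 1.7766 bits

These are NOT equal (difference: 1.9128 bits). KL divergence is asymmetric: D_KL(P||Q) ≠ D_KL(Q||P) in general.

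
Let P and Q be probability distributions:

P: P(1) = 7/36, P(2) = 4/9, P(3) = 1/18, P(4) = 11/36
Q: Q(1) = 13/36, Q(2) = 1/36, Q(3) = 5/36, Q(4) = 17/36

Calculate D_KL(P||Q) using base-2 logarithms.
1.3388 bits

D_KL(P||Q) = Σ P(x) log₂(P(x)/Q(x))

Computing term by term:
  P(1)·log₂(P(1)/Q(1)) = (7/36)·log₂((7/36)/(13/36)) = -0.17366
  P(2)·log₂(P(2)/Q(2)) = (4/9)·log₂((4/9)/(1/36)) = 1.77778
  P(3)·log₂(P(3)/Q(3)) = (1/18)·log₂((1/18)/(5/36)) = -0.07344
  P(4)·log₂(P(4)/Q(4)) = (11/36)·log₂((11/36)/(17/36)) = -0.19190

D_KL(P||Q) = -0.17366 + 1.77778 - 0.07344 - 0.19190 = 1.33878 ≈ 1.3388 bits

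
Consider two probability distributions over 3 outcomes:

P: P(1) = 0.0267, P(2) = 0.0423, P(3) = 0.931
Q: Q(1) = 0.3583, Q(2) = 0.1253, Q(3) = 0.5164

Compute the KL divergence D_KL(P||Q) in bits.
0.6253 bits

D_KL(P||Q) = Σ P(x) log₂(P(x)/Q(x))

Computing term by term:
  P(1)·log₂(P(1)/Q(1)) = 0.0267·log₂(0.0267/0.3583) = -0.10003
  P(2)·log₂(P(2)/Q(2)) = 0.0423·log₂(0.0423/0.1253) = -0.06627
  P(3)·log₂(P(3)/Q(3)) = 0.931·log₂(0.931/0.5164) = 0.79162

D_KL(P||Q) = -0.10003 - 0.06627 + 0.79162 = 0.62532 ≈ 0.6253 bits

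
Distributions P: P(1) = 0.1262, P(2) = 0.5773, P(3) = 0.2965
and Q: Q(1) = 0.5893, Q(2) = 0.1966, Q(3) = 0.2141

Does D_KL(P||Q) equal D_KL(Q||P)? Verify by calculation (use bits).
D_KL(P||Q) = 0.7559 bits, D_KL(Q||P) = 0.9041 bits. No — D_KL(P||Q) ≠ D_KL(Q||P) for this pair.

D_KL(P||Q) = Σ P(x) log₂(P(x)/Q(x))

Computing term by term:
  P(1)·log₂(P(1)/Q(1)) = 0.1262·log₂(0.1262/0.5893) = -0.28058
  P(2)·log₂(P(2)/Q(2)) = 0.5773·log₂(0.5773/0.1966) = 0.89716
  P(3)·log₂(P(3)/Q(3)) = 0.2965·log₂(0.2965/0.2141) = 0.13928

D_KL(P||Q) = -0.28058 + 0.89716 + 0.13928 = 0.75586 ≈ 0.7559 bits

D_KL(Q||P) = Σ Q(x) log₂(Q(x)/P(x))

Computing term by term:
  Q(1)·log₂(Q(1)/P(1)) = 0.5893·log₂(0.5893/0.1262) = 1.31019
  Q(2)·log₂(Q(2)/P(2)) = 0.1966·log₂(0.1966/0.5773) = -0.30553
  Q(3)·log₂(Q(3)/P(3)) = 0.2141·log₂(0.2141/0.2965) = -0.10057

D_KL(Q||P) = 1.31019 - 0.30553 - 0.10057 = 0.90409 ≈ 0.9041 bits

These are NOT equal (difference: 0.1482 bits). KL divergence is asymmetric: D_KL(P||Q) ≠ D_KL(Q||P) in general.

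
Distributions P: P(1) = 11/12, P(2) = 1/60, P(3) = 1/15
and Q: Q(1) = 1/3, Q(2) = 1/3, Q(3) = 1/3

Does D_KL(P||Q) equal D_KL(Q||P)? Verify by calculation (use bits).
D_KL(P||Q) = 1.1110 bits, D_KL(Q||P) = 1.7281 bits. No — D_KL(P||Q) ≠ D_KL(Q||P) for this pair.

D_KL(P||Q) = Σ P(x) log₂(P(x)/Q(x))

Computing term by term:
  P(1)·log₂(P(1)/Q(1)) = (11/12)·log₂((11/12)/(1/3)) = 1.33781
  P(2)·log₂(P(2)/Q(2)) = (1/60)·log₂((1/60)/(1/3)) = -0.07203
  P(3)·log₂(P(3)/Q(3)) = (1/15)·log₂((1/15)/(1/3)) = -0.15480

D_KL(P||Q) = 1.33781 - 0.07203 - 0.15480 = 1.11098 ≈ 1.1110 bits

D_KL(Q||P) = Σ Q(x) log₂(Q(x)/P(x))

Computing term by term:
  Q(1)·log₂(Q(1)/P(1)) = (1/3)·log₂((1/3)/(11/12)) = -0.48648
  Q(2)·log₂(Q(2)/P(2)) = (1/3)·log₂((1/3)/(1/60)) = 1.44064
  Q(3)·log₂(Q(3)/P(3)) = (1/3)·log₂((1/3)/(1/15)) = 0.77398

D_KL(Q||P) = -0.48648 + 1.44064 + 0.77398 = 1.72814 ≈ 1.7281 bits

These are NOT equal (difference: 0.6171 bits). KL divergence is asymmetric: D_KL(P||Q) ≠ D_KL(Q||P) in general.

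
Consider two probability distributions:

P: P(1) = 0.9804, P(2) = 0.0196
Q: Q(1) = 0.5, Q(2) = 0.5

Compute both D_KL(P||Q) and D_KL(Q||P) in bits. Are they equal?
D_KL(P||Q) = 0.8608 bits, D_KL(Q||P) = 1.8508 bits. No, they are not equal.

D_KL(P||Q) = Σ P(x) log₂(P(x)/Q(x))

Computing term by term:
  P(1)·log₂(P(1)/Q(1)) = 0.9804·log₂(0.9804/0.5) = 0.95240
  P(2)·log₂(P(2)/Q(2)) = 0.0196·log₂(0.0196/0.5) = -0.09159

D_KL(P||Q) = 0.95240 - 0.09159 = 0.86081 ≈ 0.8608 bits

D_KL(Q||P) = Σ Q(x) log₂(Q(x)/P(x))

Computing term by term:
  Q(1)·log₂(Q(1)/P(1)) = 0.5·log₂(0.5/0.9804) = -0.48572
  Q(2)·log₂(Q(2)/P(2)) = 0.5·log₂(0.5/0.0196) = 2.33650

D_KL(Q||P) = -0.48572 + 2.33650 = 1.85078 ≈ 1.8508 bits

These are NOT equal (difference: 0.9900 bits). KL divergence is asymmetric: D_KL(P||Q) ≠ D_KL(Q||P) in general.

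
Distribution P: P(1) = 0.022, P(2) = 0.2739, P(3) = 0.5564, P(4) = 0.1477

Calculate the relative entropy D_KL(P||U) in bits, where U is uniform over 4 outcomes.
0.4890 bits

U(i) = 1/4 for all i

D_KL(P||U) = Σ P(x) log₂(P(x) / (1/4))
           = Σ P(x) log₂(P(x)) + log₂(4)
           = log₂(4) - H(P)

H(P) = -Σ P(x) log₂(P(x)):
  -P(1)·log₂(P(1)) = -(0.022)·log₂(0.022) = 0.12114
  -P(2)·log₂(P(2)) = -(0.2739)·log₂(0.2739) = 0.51172
  -P(3)·log₂(P(3)) = -(0.5564)·log₂(0.5564) = 0.47061
  -P(4)·log₂(P(4)) = -(0.1477)·log₂(0.1477) = 0.40754
H(P) = 0.12114 + 0.51172 + 0.47061 + 0.40754 = 1.51101 bits

log₂(4) = 2.00000 bits

D_KL(P||U) = 2.00000 - 1.51101 = 0.48899 ≈ 0.4890 bits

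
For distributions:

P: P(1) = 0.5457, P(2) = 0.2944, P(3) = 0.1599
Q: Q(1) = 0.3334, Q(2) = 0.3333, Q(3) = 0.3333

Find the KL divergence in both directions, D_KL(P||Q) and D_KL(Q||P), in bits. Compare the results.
D_KL(P||Q) = 0.1658 bits, D_KL(Q||P) = 0.1759 bits. D_KL(Q||P) is larger than D_KL(P||Q) by 0.0101 bits; the two directions differ.

D_KL(P||Q) = Σ P(x) log₂(P(x)/Q(x))

Computing term by term:
  P(1)·log₂(P(1)/Q(1)) = 0.5457·log₂(0.5457/0.3334) = 0.38791
  P(2)·log₂(P(2)/Q(2)) = 0.2944·log₂(0.2944/0.3333) = -0.05271
  P(3)·log₂(P(3)/Q(3)) = 0.1599·log₂(0.1599/0.3333) = -0.16944

D_KL(P||Q) = 0.38791 - 0.05271 - 0.16944 = 0.16576 ≈ 0.1658 bits

D_KL(Q||P) = Σ Q(x) log₂(Q(x)/P(x))

Computing term by term:
  Q(1)·log₂(Q(1)/P(1)) = 0.3334·log₂(0.3334/0.5457) = -0.23700
  Q(2)·log₂(Q(2)/P(2)) = 0.3333·log₂(0.3333/0.2944) = 0.05968
  Q(3)·log₂(Q(3)/P(3)) = 0.3333·log₂(0.3333/0.1599) = 0.35318

D_KL(Q||P) = -0.23700 + 0.05968 + 0.35318 = 0.17586 ≈ 0.1759 bits

These are NOT equal (difference: 0.0101 bits). KL divergence is asymmetric: D_KL(P||Q) ≠ D_KL(Q||P) in general.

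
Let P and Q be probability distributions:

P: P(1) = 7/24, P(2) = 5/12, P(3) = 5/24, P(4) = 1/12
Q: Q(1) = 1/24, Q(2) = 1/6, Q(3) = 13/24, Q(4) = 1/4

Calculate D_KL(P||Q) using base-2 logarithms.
0.9503 bits

D_KL(P||Q) = Σ P(x) log₂(P(x)/Q(x))

Computing term by term:
  P(1)·log₂(P(1)/Q(1)) = (7/24)·log₂((7/24)/(1/24)) = 0.81881
  P(2)·log₂(P(2)/Q(2)) = (5/12)·log₂((5/12)/(1/6)) = 0.55080
  P(3)·log₂(P(3)/Q(3)) = (5/24)·log₂((5/24)/(13/24)) = -0.28719
  P(4)·log₂(P(4)/Q(4)) = (1/12)·log₂((1/12)/(1/4)) = -0.13208

D_KL(P||Q) = 0.81881 + 0.55080 - 0.28719 - 0.13208 = 0.95034 ≈ 0.9503 bits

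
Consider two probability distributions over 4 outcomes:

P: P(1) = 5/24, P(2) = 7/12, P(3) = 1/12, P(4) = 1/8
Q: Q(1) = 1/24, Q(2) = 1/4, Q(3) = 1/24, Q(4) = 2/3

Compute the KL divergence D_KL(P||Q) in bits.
0.9783 bits

D_KL(P||Q) = Σ P(x) log₂(P(x)/Q(x))

Computing term by term:
  P(1)·log₂(P(1)/Q(1)) = (5/24)·log₂((5/24)/(1/24)) = 0.48374
  P(2)·log₂(P(2)/Q(2)) = (7/12)·log₂((7/12)/(1/4)) = 0.71306
  P(3)·log₂(P(3)/Q(3)) = (1/12)·log₂((1/12)/(1/24)) = 0.08333
  P(4)·log₂(P(4)/Q(4)) = (1/8)·log₂((1/8)/(2/3)) = -0.30188

D_KL(P||Q) = 0.48374 + 0.71306 + 0.08333 - 0.30188 = 0.97825 ≈ 0.9783 bits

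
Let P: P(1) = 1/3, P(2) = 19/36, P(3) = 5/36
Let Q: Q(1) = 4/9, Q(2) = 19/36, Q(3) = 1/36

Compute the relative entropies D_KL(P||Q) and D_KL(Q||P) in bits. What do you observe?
D_KL(P||Q) = 0.1841 bits, D_KL(Q||P) = 0.1200 bits. The two directions give different values (D_KL(P||Q) exceeds D_KL(Q||P) by 0.0641 bits): KL divergence is asymmetric.

D_KL(P||Q) = Σ P(x) log₂(P(x)/Q(x))

Computing term by term:
  P(1)·log₂(P(1)/Q(1)) = (1/3)·log₂((1/3)/(4/9)) = -0.13835
  P(2)·log₂(P(2)/Q(2)) = (19/36)·log₂((19/36)/(19/36)) = 0.00000
  P(3)·log₂(P(3)/Q(3)) = (5/36)·log₂((5/36)/(1/36)) = 0.32249

D_KL(P||Q) = -0.13835 + 0.00000 + 0.32249 = 0.18414 ≈ 0.1841 bits

D_KL(Q||P) = Σ Q(x) log₂(Q(x)/P(x))

Computing term by term:
  Q(1)·log₂(Q(1)/P(1)) = (4/9)·log₂((4/9)/(1/3)) = 0.18446
  Q(2)·log₂(Q(2)/P(2)) = (19/36)·log₂((19/36)/(19/36)) = 0.00000
  Q(3)·log₂(Q(3)/P(3)) = (1/36)·log₂((1/36)/(5/36)) = -0.06450

D_KL(Q||P) = 0.18446 + 0.00000 - 0.06450 = 0.11996 ≈ 0.1200 bits

These are NOT equal (difference: 0.0641 bits). KL divergence is asymmetric: D_KL(P||Q) ≠ D_KL(Q||P) in general.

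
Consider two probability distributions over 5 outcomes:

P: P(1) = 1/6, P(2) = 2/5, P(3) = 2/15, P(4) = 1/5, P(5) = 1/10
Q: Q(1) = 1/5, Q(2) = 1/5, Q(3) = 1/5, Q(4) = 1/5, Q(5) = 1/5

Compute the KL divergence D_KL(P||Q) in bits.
0.1782 bits

D_KL(P||Q) = Σ P(x) log₂(P(x)/Q(x))

Computing term by term:
  P(1)·log₂(P(1)/Q(1)) = (1/6)·log₂((1/6)/(1/5)) = -0.04384
  P(2)·log₂(P(2)/Q(2)) = (2/5)·log₂((2/5)/(1/5)) = 0.40000
  P(3)·log₂(P(3)/Q(3)) = (2/15)·log₂((2/15)/(1/5)) = -0.07800
  P(4)·log₂(P(4)/Q(4)) = (1/5)·log₂((1/5)/(1/5)) = 0.00000
  P(5)·log₂(P(5)/Q(5)) = (1/10)·log₂((1/10)/(1/5)) = -0.10000

D_KL(P||Q) = -0.04384 + 0.40000 - 0.07800 + 0.00000 - 0.10000 = 0.17816 ≈ 0.1782 bits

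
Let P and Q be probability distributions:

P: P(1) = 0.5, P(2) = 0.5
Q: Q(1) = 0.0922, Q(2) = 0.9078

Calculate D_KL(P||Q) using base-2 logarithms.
0.7893 bits

D_KL(P||Q) = Σ P(x) log₂(P(x)/Q(x))

Computing term by term:
  P(1)·log₂(P(1)/Q(1)) = 0.5·log₂(0.5/0.0922) = 1.21954
  P(2)·log₂(P(2)/Q(2)) = 0.5·log₂(0.5/0.9078) = -0.43022

D_KL(P||Q) = 1.21954 - 0.43022 = 0.78932 ≈ 0.7893 bits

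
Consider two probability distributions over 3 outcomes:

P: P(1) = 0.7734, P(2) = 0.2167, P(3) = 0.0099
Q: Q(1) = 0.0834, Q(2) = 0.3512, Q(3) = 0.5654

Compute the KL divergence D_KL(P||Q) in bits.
2.2763 bits

D_KL(P||Q) = Σ P(x) log₂(P(x)/Q(x))

Computing term by term:
  P(1)·log₂(P(1)/Q(1)) = 0.7734·log₂(0.7734/0.0834) = 2.48501
  P(2)·log₂(P(2)/Q(2)) = 0.2167·log₂(0.2167/0.3512) = -0.15095
  P(3)·log₂(P(3)/Q(3)) = 0.0099·log₂(0.0099/0.5654) = -0.05777

D_KL(P||Q) = 2.48501 - 0.15095 - 0.05777 = 2.27629 ≈ 2.2763 bits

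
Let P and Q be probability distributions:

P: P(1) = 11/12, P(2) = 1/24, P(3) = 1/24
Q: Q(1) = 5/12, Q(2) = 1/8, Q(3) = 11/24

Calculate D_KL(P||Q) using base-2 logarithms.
0.8325 bits

D_KL(P||Q) = Σ P(x) log₂(P(x)/Q(x))

Computing term by term:
  P(1)·log₂(P(1)/Q(1)) = (11/12)·log₂((11/12)/(5/12)) = 1.04271
  P(2)·log₂(P(2)/Q(2)) = (1/24)·log₂((1/24)/(1/8)) = -0.06604
  P(3)·log₂(P(3)/Q(3)) = (1/24)·log₂((1/24)/(11/24)) = -0.14414

D_KL(P||Q) = 1.04271 - 0.06604 - 0.14414 = 0.83253 ≈ 0.8325 bits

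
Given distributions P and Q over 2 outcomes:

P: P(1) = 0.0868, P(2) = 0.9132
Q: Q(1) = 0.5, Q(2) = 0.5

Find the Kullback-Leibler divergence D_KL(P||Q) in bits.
0.5743 bits

D_KL(P||Q) = Σ P(x) log₂(P(x)/Q(x))

Computing term by term:
  P(1)·log₂(P(1)/Q(1)) = 0.0868·log₂(0.0868/0.5) = -0.21927
  P(2)·log₂(P(2)/Q(2)) = 0.9132·log₂(0.9132/0.5) = 0.79357

D_KL(P||Q) = -0.21927 + 0.79357 = 0.57430 ≈ 0.5743 bits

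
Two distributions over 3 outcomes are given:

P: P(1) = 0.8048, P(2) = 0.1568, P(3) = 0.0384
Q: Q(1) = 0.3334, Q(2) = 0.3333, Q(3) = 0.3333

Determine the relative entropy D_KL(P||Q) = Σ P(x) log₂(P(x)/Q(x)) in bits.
0.7329 bits

D_KL(P||Q) = Σ P(x) log₂(P(x)/Q(x))

Computing term by term:
  P(1)·log₂(P(1)/Q(1)) = 0.8048·log₂(0.8048/0.3334) = 1.02320
  P(2)·log₂(P(2)/Q(2)) = 0.1568·log₂(0.1568/0.3333) = -0.17058
  P(3)·log₂(P(3)/Q(3)) = 0.0384·log₂(0.0384/0.3333) = -0.11972

D_KL(P||Q) = 1.02320 - 0.17058 - 0.11972 = 0.73290 ≈ 0.7329 bits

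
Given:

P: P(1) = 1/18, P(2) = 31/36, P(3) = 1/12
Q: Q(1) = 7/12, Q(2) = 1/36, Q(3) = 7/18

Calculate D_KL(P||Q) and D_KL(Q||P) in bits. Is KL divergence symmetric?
D_KL(P||Q) = 3.8925 bits, D_KL(Q||P) = 2.7055 bits. No, KL divergence is not symmetric.

D_KL(P||Q) = Σ P(x) log₂(P(x)/Q(x))

Computing term by term:
  P(1)·log₂(P(1)/Q(1)) = (1/18)·log₂((1/18)/(7/12)) = -0.18846
  P(2)·log₂(P(2)/Q(2)) = (31/36)·log₂((31/36)/(1/36)) = 4.26611
  P(3)·log₂(P(3)/Q(3)) = (1/12)·log₂((1/12)/(7/18)) = -0.18520

D_KL(P||Q) = -0.18846 + 4.26611 - 0.18520 = 3.89245 ≈ 3.8925 bits

D_KL(Q||P) = Σ Q(x) log₂(Q(x)/P(x))

Computing term by term:
  Q(1)·log₂(Q(1)/P(1)) = (7/12)·log₂((7/12)/(1/18)) = 1.97885
  Q(2)·log₂(Q(2)/P(2)) = (1/36)·log₂((1/36)/(31/36)) = -0.13762
  Q(3)·log₂(Q(3)/P(3)) = (7/18)·log₂((7/18)/(1/12)) = 0.86426

D_KL(Q||P) = 1.97885 - 0.13762 + 0.86426 = 2.70549 ≈ 2.7055 bits

These are NOT equal (difference: 1.1870 bits). KL divergence is asymmetric: D_KL(P||Q) ≠ D_KL(Q||P) in general.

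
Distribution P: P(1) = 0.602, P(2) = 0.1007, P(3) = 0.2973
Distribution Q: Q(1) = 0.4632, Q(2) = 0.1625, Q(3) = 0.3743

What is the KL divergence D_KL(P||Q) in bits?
0.0593 bits

D_KL(P||Q) = Σ P(x) log₂(P(x)/Q(x))

Computing term by term:
  P(1)·log₂(P(1)/Q(1)) = 0.602·log₂(0.602/0.4632) = 0.22763
  P(2)·log₂(P(2)/Q(2)) = 0.1007·log₂(0.1007/0.1625) = -0.06952
  P(3)·log₂(P(3)/Q(3)) = 0.2973·log₂(0.2973/0.3743) = -0.09879

D_KL(P||Q) = 0.22763 - 0.06952 - 0.09879 = 0.05932 ≈ 0.0593 bits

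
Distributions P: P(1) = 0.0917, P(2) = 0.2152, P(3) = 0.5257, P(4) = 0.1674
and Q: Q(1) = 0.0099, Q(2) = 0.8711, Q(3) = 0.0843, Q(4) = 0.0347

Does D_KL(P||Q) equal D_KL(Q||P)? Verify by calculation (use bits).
D_KL(P||Q) = 1.6286 bits, D_KL(Q||P) = 1.4240 bits. No — D_KL(P||Q) ≠ D_KL(Q||P) for this pair.

D_KL(P||Q) = Σ P(x) log₂(P(x)/Q(x))

Computing term by term:
  P(1)·log₂(P(1)/Q(1)) = 0.0917·log₂(0.0917/0.0099) = 0.29449
  P(2)·log₂(P(2)/Q(2)) = 0.2152·log₂(0.2152/0.8711) = -0.43409
  P(3)·log₂(P(3)/Q(3)) = 0.5257·log₂(0.5257/0.0843) = 1.38818
  P(4)·log₂(P(4)/Q(4)) = 0.1674·log₂(0.1674/0.0347) = 0.38005

D_KL(P||Q) = 0.29449 - 0.43409 + 1.38818 + 0.38005 = 1.62863 ≈ 1.6286 bits

D_KL(Q||P) = Σ Q(x) log₂(Q(x)/P(x))

Computing term by term:
  Q(1)·log₂(Q(1)/P(1)) = 0.0099·log₂(0.0099/0.0917) = -0.03179
  Q(2)·log₂(Q(2)/P(2)) = 0.8711·log₂(0.8711/0.2152) = 1.75715
  Q(3)·log₂(Q(3)/P(3)) = 0.0843·log₂(0.0843/0.5257) = -0.22261
  Q(4)·log₂(Q(4)/P(4)) = 0.0347·log₂(0.0347/0.1674) = -0.07878

D_KL(Q||P) = -0.03179 + 1.75715 - 0.22261 - 0.07878 = 1.42397 ≈ 1.4240 bits

These are NOT equal (difference: 0.2046 bits). KL divergence is asymmetric: D_KL(P||Q) ≠ D_KL(Q||P) in general.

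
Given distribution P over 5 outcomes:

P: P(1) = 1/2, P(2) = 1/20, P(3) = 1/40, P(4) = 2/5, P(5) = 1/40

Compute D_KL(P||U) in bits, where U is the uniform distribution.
0.8110 bits

U(i) = 1/5 for all i

D_KL(P||U) = Σ P(x) log₂(P(x) / (1/5))
           = Σ P(x) log₂(P(x)) + log₂(5)
           = log₂(5) - H(P)

H(P) = -Σ P(x) log₂(P(x)):
  -P(1)·log₂(P(1)) = -(1/2)·log₂(1/2) = 0.50000
  -P(2)·log₂(P(2)) = -(1/20)·log₂(1/20) = 0.21610
  -P(3)·log₂(P(3)) = -(1/40)·log₂(1/40) = 0.13305
  -P(4)·log₂(P(4)) = -(2/5)·log₂(2/5) = 0.52877
  -P(5)·log₂(P(5)) = -(1/40)·log₂(1/40) = 0.13305
H(P) = 0.50000 + 0.21610 + 0.13305 + 0.52877 + 0.13305 = 1.51097 bits

log₂(5) = 2.32193 bits

D_KL(P||U) = 2.32193 - 1.51097 = 0.81096 ≈ 0.8110 bits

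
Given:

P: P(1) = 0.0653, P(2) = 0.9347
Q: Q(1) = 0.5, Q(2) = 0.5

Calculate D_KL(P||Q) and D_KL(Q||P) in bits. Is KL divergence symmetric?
D_KL(P||Q) = 0.6519 bits, D_KL(Q||P) = 1.0171 bits. No, KL divergence is not symmetric.

D_KL(P||Q) = Σ P(x) log₂(P(x)/Q(x))

Computing term by term:
  P(1)·log₂(P(1)/Q(1)) = 0.0653·log₂(0.0653/0.5) = -0.19177
  P(2)·log₂(P(2)/Q(2)) = 0.9347·log₂(0.9347/0.5) = 0.84364

D_KL(P||Q) = -0.19177 + 0.84364 = 0.65187 ≈ 0.6519 bits

D_KL(Q||P) = Σ Q(x) log₂(Q(x)/P(x))

Computing term by term:
  Q(1)·log₂(Q(1)/P(1)) = 0.5·log₂(0.5/0.0653) = 1.46839
  Q(2)·log₂(Q(2)/P(2)) = 0.5·log₂(0.5/0.9347) = -0.45129

D_KL(Q||P) = 1.46839 - 0.45129 = 1.01710 ≈ 1.0171 bits

These are NOT equal (difference: 0.3652 bits). KL divergence is asymmetric: D_KL(P||Q) ≠ D_KL(Q||P) in general.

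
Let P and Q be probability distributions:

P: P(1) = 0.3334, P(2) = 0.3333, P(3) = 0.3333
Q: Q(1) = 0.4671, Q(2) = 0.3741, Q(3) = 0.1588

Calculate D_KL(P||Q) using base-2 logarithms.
0.1388 bits

D_KL(P||Q) = Σ P(x) log₂(P(x)/Q(x))

Computing term by term:
  P(1)·log₂(P(1)/Q(1)) = 0.3334·log₂(0.3334/0.4671) = -0.16219
  P(2)·log₂(P(2)/Q(2)) = 0.3333·log₂(0.3333/0.3741) = -0.05553
  P(3)·log₂(P(3)/Q(3)) = 0.3333·log₂(0.3333/0.1588) = 0.35650

D_KL(P||Q) = -0.16219 - 0.05553 + 0.35650 = 0.13878 ≈ 0.1388 bits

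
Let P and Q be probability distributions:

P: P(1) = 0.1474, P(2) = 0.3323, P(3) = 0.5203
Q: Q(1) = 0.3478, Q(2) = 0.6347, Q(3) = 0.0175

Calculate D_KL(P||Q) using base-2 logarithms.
2.0535 bits

D_KL(P||Q) = Σ P(x) log₂(P(x)/Q(x))

Computing term by term:
  P(1)·log₂(P(1)/Q(1)) = 0.1474·log₂(0.1474/0.3478) = -0.18256
  P(2)·log₂(P(2)/Q(2)) = 0.3323·log₂(0.3323/0.6347) = -0.31023
  P(3)·log₂(P(3)/Q(3)) = 0.5203·log₂(0.5203/0.0175) = 2.54630

D_KL(P||Q) = -0.18256 - 0.31023 + 2.54630 = 2.05351 ≈ 2.0535 bits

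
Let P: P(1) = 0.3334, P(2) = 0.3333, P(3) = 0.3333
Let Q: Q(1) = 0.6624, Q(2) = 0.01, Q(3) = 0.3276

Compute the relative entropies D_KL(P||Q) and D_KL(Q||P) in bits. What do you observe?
D_KL(P||Q) = 1.3642 bits, D_KL(Q||P) = 0.5973 bits. The two directions give different values (D_KL(P||Q) exceeds D_KL(Q||P) by 0.7669 bits): KL divergence is asymmetric.

D_KL(P||Q) = Σ P(x) log₂(P(x)/Q(x))

Computing term by term:
  P(1)·log₂(P(1)/Q(1)) = 0.3334·log₂(0.3334/0.6624) = -0.33022
  P(2)·log₂(P(2)/Q(2)) = 0.3333·log₂(0.3333/0.01) = 1.68608
  P(3)·log₂(P(3)/Q(3)) = 0.3333·log₂(0.3333/0.3276) = 0.00829

D_KL(P||Q) = -0.33022 + 1.68608 + 0.00829 = 1.36415 ≈ 1.3642 bits

D_KL(Q||P) = Σ Q(x) log₂(Q(x)/P(x))

Computing term by term:
  Q(1)·log₂(Q(1)/P(1)) = 0.6624·log₂(0.6624/0.3334) = 0.65607
  Q(2)·log₂(Q(2)/P(2)) = 0.01·log₂(0.01/0.3333) = -0.05059
  Q(3)·log₂(Q(3)/P(3)) = 0.3276·log₂(0.3276/0.3333) = -0.00815

D_KL(Q||P) = 0.65607 - 0.05059 - 0.00815 = 0.59733 ≈ 0.5973 bits

These are NOT equal (difference: 0.7669 bits). KL divergence is asymmetric: D_KL(P||Q) ≠ D_KL(Q||P) in general.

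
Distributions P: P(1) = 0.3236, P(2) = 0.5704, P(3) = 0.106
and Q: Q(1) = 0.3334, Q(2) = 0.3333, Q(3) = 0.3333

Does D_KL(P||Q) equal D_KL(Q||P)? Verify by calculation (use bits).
D_KL(P||Q) = 0.2530 bits, D_KL(Q||P) = 0.3069 bits. No — D_KL(P||Q) ≠ D_KL(Q||P) for this pair.

D_KL(P||Q) = Σ P(x) log₂(P(x)/Q(x))

Computing term by term:
  P(1)·log₂(P(1)/Q(1)) = 0.3236·log₂(0.3236/0.3334) = -0.01393
  P(2)·log₂(P(2)/Q(2)) = 0.5704·log₂(0.5704/0.3333) = 0.44215
  P(3)·log₂(P(3)/Q(3)) = 0.106·log₂(0.106/0.3333) = -0.17519

D_KL(P||Q) = -0.01393 + 0.44215 - 0.17519 = 0.25303 ≈ 0.2530 bits

D_KL(Q||P) = Σ Q(x) log₂(Q(x)/P(x))

Computing term by term:
  Q(1)·log₂(Q(1)/P(1)) = 0.3334·log₂(0.3334/0.3236) = 0.01435
  Q(2)·log₂(Q(2)/P(2)) = 0.3333·log₂(0.3333/0.5704) = -0.25836
  Q(3)·log₂(Q(3)/P(3)) = 0.3333·log₂(0.3333/0.106) = 0.55086

D_KL(Q||P) = 0.01435 - 0.25836 + 0.55086 = 0.30685 ≈ 0.3069 bits

These are NOT equal (difference: 0.0539 bits). KL divergence is asymmetric: D_KL(P||Q) ≠ D_KL(Q||P) in general.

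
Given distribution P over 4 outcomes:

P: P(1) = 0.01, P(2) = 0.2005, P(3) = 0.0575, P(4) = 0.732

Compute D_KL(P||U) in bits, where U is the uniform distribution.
0.9024 bits

U(i) = 1/4 for all i

D_KL(P||U) = Σ P(x) log₂(P(x) / (1/4))
           = Σ P(x) log₂(P(x)) + log₂(4)
           = log₂(4) - H(P)

H(P) = -Σ P(x) log₂(P(x)):
  -P(1)·log₂(P(1)) = -(0.01)·log₂(0.01) = 0.06644
  -P(2)·log₂(P(2)) = -(0.2005)·log₂(0.2005) = 0.46482
  -P(3)·log₂(P(3)) = -(0.0575)·log₂(0.0575) = 0.23692
  -P(4)·log₂(P(4)) = -(0.732)·log₂(0.732) = 0.32946
H(P) = 0.06644 + 0.46482 + 0.23692 + 0.32946 = 1.09764 bits

log₂(4) = 2.00000 bits

D_KL(P||U) = 2.00000 - 1.09764 = 0.90236 ≈ 0.9024 bits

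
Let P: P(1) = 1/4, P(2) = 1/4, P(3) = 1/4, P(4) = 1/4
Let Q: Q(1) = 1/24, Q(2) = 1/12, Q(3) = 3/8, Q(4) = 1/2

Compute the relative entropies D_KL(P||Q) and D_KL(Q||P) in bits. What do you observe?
D_KL(P||Q) = 0.6462 bits, D_KL(Q||P) = 0.4796 bits. The two directions give different values (D_KL(P||Q) exceeds D_KL(Q||P) by 0.1666 bits): KL divergence is asymmetric.

D_KL(P||Q) = Σ P(x) log₂(P(x)/Q(x))

Computing term by term:
  P(1)·log₂(P(1)/Q(1)) = (1/4)·log₂((1/4)/(1/24)) = 0.64624
  P(2)·log₂(P(2)/Q(2)) = (1/4)·log₂((1/4)/(1/12)) = 0.39624
  P(3)·log₂(P(3)/Q(3)) = (1/4)·log₂((1/4)/(3/8)) = -0.14624
  P(4)·log₂(P(4)/Q(4)) = (1/4)·log₂((1/4)/(1/2)) = -0.25000

D_KL(P||Q) = 0.64624 + 0.39624 - 0.14624 - 0.25000 = 0.64624 ≈ 0.6462 bits

D_KL(Q||P) = Σ Q(x) log₂(Q(x)/P(x))

Computing term by term:
  Q(1)·log₂(Q(1)/P(1)) = (1/24)·log₂((1/24)/(1/4)) = -0.10771
  Q(2)·log₂(Q(2)/P(2)) = (1/12)·log₂((1/12)/(1/4)) = -0.13208
  Q(3)·log₂(Q(3)/P(3)) = (3/8)·log₂((3/8)/(1/4)) = 0.21936
  Q(4)·log₂(Q(4)/P(4)) = (1/2)·log₂((1/2)/(1/4)) = 0.50000

D_KL(Q||P) = -0.10771 - 0.13208 + 0.21936 + 0.50000 = 0.47957 ≈ 0.4796 bits

These are NOT equal (difference: 0.1666 bits). KL divergence is asymmetric: D_KL(P||Q) ≠ D_KL(Q||P) in general.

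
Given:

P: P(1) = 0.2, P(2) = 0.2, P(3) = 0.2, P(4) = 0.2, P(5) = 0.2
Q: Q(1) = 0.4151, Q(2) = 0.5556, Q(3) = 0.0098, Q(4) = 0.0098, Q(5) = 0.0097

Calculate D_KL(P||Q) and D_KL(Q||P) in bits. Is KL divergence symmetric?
D_KL(P||Q) = 2.1081 bits, D_KL(Q||P) = 1.1286 bits. No, KL divergence is not symmetric.

D_KL(P||Q) = Σ P(x) log₂(P(x)/Q(x))

Computing term by term:
  P(1)·log₂(P(1)/Q(1)) = 0.2·log₂(0.2/0.4151) = -0.21069
  P(2)·log₂(P(2)/Q(2)) = 0.2·log₂(0.2/0.5556) = -0.29481
  P(3)·log₂(P(3)/Q(3)) = 0.2·log₂(0.2/0.0098) = 0.87021
  P(4)·log₂(P(4)/Q(4)) = 0.2·log₂(0.2/0.0098) = 0.87021
  P(5)·log₂(P(5)/Q(5)) = 0.2·log₂(0.2/0.0097) = 0.87317

D_KL(P||Q) = -0.21069 - 0.29481 + 0.87021 + 0.87021 + 0.87317 = 2.10809 ≈ 2.1081 bits

D_KL(Q||P) = Σ Q(x) log₂(Q(x)/P(x))

Computing term by term:
  Q(1)·log₂(Q(1)/P(1)) = 0.4151·log₂(0.4151/0.2) = 0.43729
  Q(2)·log₂(Q(2)/P(2)) = 0.5556·log₂(0.5556/0.2) = 0.81898
  Q(3)·log₂(Q(3)/P(3)) = 0.0098·log₂(0.0098/0.2) = -0.04264
  Q(4)·log₂(Q(4)/P(4)) = 0.0098·log₂(0.0098/0.2) = -0.04264
  Q(5)·log₂(Q(5)/P(5)) = 0.0097·log₂(0.0097/0.2) = -0.04235

D_KL(Q||P) = 0.43729 + 0.81898 - 0.04264 - 0.04264 - 0.04235 = 1.12864 ≈ 1.1286 bits

These are NOT equal (difference: 0.9795 bits). KL divergence is asymmetric: D_KL(P||Q) ≠ D_KL(Q||P) in general.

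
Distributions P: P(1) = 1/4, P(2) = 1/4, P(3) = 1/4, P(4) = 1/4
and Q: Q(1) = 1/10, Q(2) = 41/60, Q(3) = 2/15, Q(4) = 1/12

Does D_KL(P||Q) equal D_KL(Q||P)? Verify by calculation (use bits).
D_KL(P||Q) = 0.5908 bits, D_KL(Q||P) = 0.6061 bits. No — D_KL(P||Q) ≠ D_KL(Q||P) for this pair.

D_KL(P||Q) = Σ P(x) log₂(P(x)/Q(x))

Computing term by term:
  P(1)·log₂(P(1)/Q(1)) = (1/4)·log₂((1/4)/(1/10)) = 0.33048
  P(2)·log₂(P(2)/Q(2)) = (1/4)·log₂((1/4)/(41/60)) = -0.36267
  P(3)·log₂(P(3)/Q(3)) = (1/4)·log₂((1/4)/(2/15)) = 0.22672
  P(4)·log₂(P(4)/Q(4)) = (1/4)·log₂((1/4)/(1/12)) = 0.39624

D_KL(P||Q) = 0.33048 - 0.36267 + 0.22672 + 0.39624 = 0.59077 ≈ 0.5908 bits

D_KL(Q||P) = Σ Q(x) log₂(Q(x)/P(x))

Computing term by term:
  Q(1)·log₂(Q(1)/P(1)) = (1/10)·log₂((1/10)/(1/4)) = -0.13219
  Q(2)·log₂(Q(2)/P(2)) = (41/60)·log₂((41/60)/(1/4)) = 0.99129
  Q(3)·log₂(Q(3)/P(3)) = (2/15)·log₂((2/15)/(1/4)) = -0.12092
  Q(4)·log₂(Q(4)/P(4)) = (1/12)·log₂((1/12)/(1/4)) = -0.13208

D_KL(Q||P) = -0.13219 + 0.99129 - 0.12092 - 0.13208 = 0.60610 ≈ 0.6061 bits

These are NOT equal (difference: 0.0153 bits). KL divergence is asymmetric: D_KL(P||Q) ≠ D_KL(Q||P) in general.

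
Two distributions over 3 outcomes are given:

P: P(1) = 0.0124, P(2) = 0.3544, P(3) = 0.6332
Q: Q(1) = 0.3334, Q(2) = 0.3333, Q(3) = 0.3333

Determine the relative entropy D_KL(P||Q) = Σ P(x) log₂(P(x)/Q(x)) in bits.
0.5587 bits

D_KL(P||Q) = Σ P(x) log₂(P(x)/Q(x))

Computing term by term:
  P(1)·log₂(P(1)/Q(1)) = 0.0124·log₂(0.0124/0.3334) = -0.05889
  P(2)·log₂(P(2)/Q(2)) = 0.3544·log₂(0.3544/0.3333) = 0.03138
  P(3)·log₂(P(3)/Q(3)) = 0.6332·log₂(0.6332/0.3333) = 0.58624

D_KL(P||Q) = -0.05889 + 0.03138 + 0.58624 = 0.55873 ≈ 0.5587 bits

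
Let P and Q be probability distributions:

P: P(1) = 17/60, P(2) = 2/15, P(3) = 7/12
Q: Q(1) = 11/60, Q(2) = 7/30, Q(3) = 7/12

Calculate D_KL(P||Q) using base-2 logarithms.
0.0703 bits

D_KL(P||Q) = Σ P(x) log₂(P(x)/Q(x))

Computing term by term:
  P(1)·log₂(P(1)/Q(1)) = (17/60)·log₂((17/60)/(11/60)) = 0.17794
  P(2)·log₂(P(2)/Q(2)) = (2/15)·log₂((2/15)/(7/30)) = -0.10765
  P(3)·log₂(P(3)/Q(3)) = (7/12)·log₂((7/12)/(7/12)) = 0.00000

D_KL(P||Q) = 0.17794 - 0.10765 + 0.00000 = 0.07029 ≈ 0.0703 bits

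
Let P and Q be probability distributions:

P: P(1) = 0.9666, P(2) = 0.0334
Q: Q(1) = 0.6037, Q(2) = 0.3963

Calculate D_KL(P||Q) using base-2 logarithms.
0.5372 bits

D_KL(P||Q) = Σ P(x) log₂(P(x)/Q(x))

Computing term by term:
  P(1)·log₂(P(1)/Q(1)) = 0.9666·log₂(0.9666/0.6037) = 0.65641
  P(2)·log₂(P(2)/Q(2)) = 0.0334·log₂(0.0334/0.3963) = -0.11919

D_KL(P||Q) = 0.65641 - 0.11919 = 0.53722 ≈ 0.5372 bits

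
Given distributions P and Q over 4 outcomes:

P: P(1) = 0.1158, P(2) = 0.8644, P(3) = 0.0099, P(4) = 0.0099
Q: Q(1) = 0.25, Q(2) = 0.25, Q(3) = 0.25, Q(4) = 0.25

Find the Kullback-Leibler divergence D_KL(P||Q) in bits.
1.3263 bits

D_KL(P||Q) = Σ P(x) log₂(P(x)/Q(x))

Computing term by term:
  P(1)·log₂(P(1)/Q(1)) = 0.1158·log₂(0.1158/0.25) = -0.12857
  P(2)·log₂(P(2)/Q(2)) = 0.8644·log₂(0.8644/0.25) = 1.54708
  P(3)·log₂(P(3)/Q(3)) = 0.0099·log₂(0.0099/0.25) = -0.04612
  P(4)·log₂(P(4)/Q(4)) = 0.0099·log₂(0.0099/0.25) = -0.04612

D_KL(P||Q) = -0.12857 + 1.54708 - 0.04612 - 0.04612 = 1.32627 ≈ 1.3263 bits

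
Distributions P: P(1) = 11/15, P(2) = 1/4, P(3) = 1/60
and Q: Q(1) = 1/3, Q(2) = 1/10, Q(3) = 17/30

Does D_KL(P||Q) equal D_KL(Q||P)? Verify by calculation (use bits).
D_KL(P||Q) = 1.0799 bits, D_KL(Q||P) = 2.3715 bits. No — D_KL(P||Q) ≠ D_KL(Q||P) for this pair.

D_KL(P||Q) = Σ P(x) log₂(P(x)/Q(x))

Computing term by term:
  P(1)·log₂(P(1)/Q(1)) = (11/15)·log₂((11/15)/(1/3)) = 0.83417
  P(2)·log₂(P(2)/Q(2)) = (1/4)·log₂((1/4)/(1/10)) = 0.33048
  P(3)·log₂(P(3)/Q(3)) = (1/60)·log₂((1/60)/(17/30)) = -0.08479

D_KL(P||Q) = 0.83417 + 0.33048 - 0.08479 = 1.07986 ≈ 1.0799 bits

D_KL(Q||P) = Σ Q(x) log₂(Q(x)/P(x))

Computing term by term:
  Q(1)·log₂(Q(1)/P(1)) = (1/3)·log₂((1/3)/(11/15)) = -0.37917
  Q(2)·log₂(Q(2)/P(2)) = (1/10)·log₂((1/10)/(1/4)) = -0.13219
  Q(3)·log₂(Q(3)/P(3)) = (17/30)·log₂((17/30)/(1/60)) = 2.88290

D_KL(Q||P) = -0.37917 - 0.13219 + 2.88290 = 2.37154 ≈ 2.3715 bits

These are NOT equal (difference: 1.2916 bits). KL divergence is asymmetric: D_KL(P||Q) ≠ D_KL(Q||P) in general.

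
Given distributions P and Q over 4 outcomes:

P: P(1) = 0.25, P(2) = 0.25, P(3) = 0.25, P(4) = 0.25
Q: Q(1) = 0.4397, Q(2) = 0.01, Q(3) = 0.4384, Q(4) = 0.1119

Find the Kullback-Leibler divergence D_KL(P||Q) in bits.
1.0447 bits

D_KL(P||Q) = Σ P(x) log₂(P(x)/Q(x))

Computing term by term:
  P(1)·log₂(P(1)/Q(1)) = 0.25·log₂(0.25/0.4397) = -0.20365
  P(2)·log₂(P(2)/Q(2)) = 0.25·log₂(0.25/0.01) = 1.16096
  P(3)·log₂(P(3)/Q(3)) = 0.25·log₂(0.25/0.4384) = -0.20258
  P(4)·log₂(P(4)/Q(4)) = 0.25·log₂(0.25/0.1119) = 0.28993

D_KL(P||Q) = -0.20365 + 1.16096 - 0.20258 + 0.28993 = 1.04466 ≈ 1.0447 bits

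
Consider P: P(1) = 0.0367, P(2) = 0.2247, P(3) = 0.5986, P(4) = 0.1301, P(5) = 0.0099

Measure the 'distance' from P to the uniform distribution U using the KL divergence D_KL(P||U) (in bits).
0.7711 bits

U(i) = 1/5 for all i

D_KL(P||U) = Σ P(x) log₂(P(x) / (1/5))
           = Σ P(x) log₂(P(x)) + log₂(5)
           = log₂(5) - H(P)

H(P) = -Σ P(x) log₂(P(x)):
  -P(1)·log₂(P(1)) = -(0.0367)·log₂(0.0367) = 0.17499
  -P(2)·log₂(P(2)) = -(0.2247)·log₂(0.2247) = 0.48399
  -P(3)·log₂(P(3)) = -(0.5986)·log₂(0.5986) = 0.44317
  -P(4)·log₂(P(4)) = -(0.1301)·log₂(0.1301) = 0.38279
  -P(5)·log₂(P(5)) = -(0.0099)·log₂(0.0099) = 0.06592
H(P) = 0.17499 + 0.48399 + 0.44317 + 0.38279 + 0.06592 = 1.55086 bits

log₂(5) = 2.32193 bits

D_KL(P||U) = 2.32193 - 1.55086 = 0.77107 ≈ 0.7711 bits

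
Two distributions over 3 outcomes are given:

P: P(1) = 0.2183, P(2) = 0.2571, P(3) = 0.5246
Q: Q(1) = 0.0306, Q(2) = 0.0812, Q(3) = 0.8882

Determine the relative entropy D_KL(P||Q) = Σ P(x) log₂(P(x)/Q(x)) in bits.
0.6478 bits

D_KL(P||Q) = Σ P(x) log₂(P(x)/Q(x))

Computing term by term:
  P(1)·log₂(P(1)/Q(1)) = 0.2183·log₂(0.2183/0.0306) = 0.61882
  P(2)·log₂(P(2)/Q(2)) = 0.2571·log₂(0.2571/0.0812) = 0.42750
  P(3)·log₂(P(3)/Q(3)) = 0.5246·log₂(0.5246/0.8882) = -0.39852

D_KL(P||Q) = 0.61882 + 0.42750 - 0.39852 = 0.64780 ≈ 0.6478 bits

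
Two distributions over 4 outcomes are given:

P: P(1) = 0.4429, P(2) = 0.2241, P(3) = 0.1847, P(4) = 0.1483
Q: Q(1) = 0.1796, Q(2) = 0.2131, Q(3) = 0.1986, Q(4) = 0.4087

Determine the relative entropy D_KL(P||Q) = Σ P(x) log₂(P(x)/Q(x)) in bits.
0.3568 bits

D_KL(P||Q) = Σ P(x) log₂(P(x)/Q(x))

Computing term by term:
  P(1)·log₂(P(1)/Q(1)) = 0.4429·log₂(0.4429/0.1796) = 0.57674
  P(2)·log₂(P(2)/Q(2)) = 0.2241·log₂(0.2241/0.2131) = 0.01627
  P(3)·log₂(P(3)/Q(3)) = 0.1847·log₂(0.1847/0.1986) = -0.01933
  P(4)·log₂(P(4)/Q(4)) = 0.1483·log₂(0.1483/0.4087) = -0.21689

D_KL(P||Q) = 0.57674 + 0.01627 - 0.01933 - 0.21689 = 0.35679 ≈ 0.3568 bits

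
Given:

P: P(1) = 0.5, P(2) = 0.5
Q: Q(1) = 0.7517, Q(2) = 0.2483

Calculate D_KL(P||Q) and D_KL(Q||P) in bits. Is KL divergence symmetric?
D_KL(P||Q) = 0.2108 bits, D_KL(Q||P) = 0.1914 bits. No, KL divergence is not symmetric.

D_KL(P||Q) = Σ P(x) log₂(P(x)/Q(x))

Computing term by term:
  P(1)·log₂(P(1)/Q(1)) = 0.5·log₂(0.5/0.7517) = -0.29411
  P(2)·log₂(P(2)/Q(2)) = 0.5·log₂(0.5/0.2483) = 0.50492

D_KL(P||Q) = -0.29411 + 0.50492 = 0.21081 ≈ 0.2108 bits

D_KL(Q||P) = Σ Q(x) log₂(Q(x)/P(x))

Computing term by term:
  Q(1)·log₂(Q(1)/P(1)) = 0.7517·log₂(0.7517/0.5) = 0.44217
  Q(2)·log₂(Q(2)/P(2)) = 0.2483·log₂(0.2483/0.5) = -0.25074

D_KL(Q||P) = 0.44217 - 0.25074 = 0.19143 ≈ 0.1914 bits

These are NOT equal (difference: 0.0194 bits). KL divergence is asymmetric: D_KL(P||Q) ≠ D_KL(Q||P) in general.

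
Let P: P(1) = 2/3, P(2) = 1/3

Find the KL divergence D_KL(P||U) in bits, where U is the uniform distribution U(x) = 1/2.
0.0817 bits

U(i) = 1/2 for all i

D_KL(P||U) = Σ P(x) log₂(P(x) / (1/2))
           = Σ P(x) log₂(P(x)) + log₂(2)
           = log₂(2) - H(P)

H(P) = -Σ P(x) log₂(P(x)):
  -P(1)·log₂(P(1)) = -(2/3)·log₂(2/3) = 0.38998
  -P(2)·log₂(P(2)) = -(1/3)·log₂(1/3) = 0.52832
H(P) = 0.38998 + 0.52832 = 0.91830 bits

log₂(2) = 1.00000 bits

D_KL(P||U) = 1.00000 - 0.91830 = 0.08170 ≈ 0.0817 bits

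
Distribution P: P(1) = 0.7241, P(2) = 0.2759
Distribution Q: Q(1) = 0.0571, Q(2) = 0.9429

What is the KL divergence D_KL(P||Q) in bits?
2.1644 bits

D_KL(P||Q) = Σ P(x) log₂(P(x)/Q(x))

Computing term by term:
  P(1)·log₂(P(1)/Q(1)) = 0.7241·log₂(0.7241/0.0571) = 2.65356
  P(2)·log₂(P(2)/Q(2)) = 0.2759·log₂(0.2759/0.9429) = -0.48916

D_KL(P||Q) = 2.65356 - 0.48916 = 2.16440 ≈ 2.1644 bits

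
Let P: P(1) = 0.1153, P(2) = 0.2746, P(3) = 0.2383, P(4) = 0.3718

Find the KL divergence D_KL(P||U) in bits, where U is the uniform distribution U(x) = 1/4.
0.1049 bits

U(i) = 1/4 for all i

D_KL(P||U) = Σ P(x) log₂(P(x) / (1/4))
           = Σ P(x) log₂(P(x)) + log₂(4)
           = log₂(4) - H(P)

H(P) = -Σ P(x) log₂(P(x)):
  -P(1)·log₂(P(1)) = -(0.1153)·log₂(0.1153) = 0.35934
  -P(2)·log₂(P(2)) = -(0.2746)·log₂(0.2746) = 0.51202
  -P(3)·log₂(P(3)) = -(0.2383)·log₂(0.2383) = 0.49308
  -P(4)·log₂(P(4)) = -(0.3718)·log₂(0.3718) = 0.53071
H(P) = 0.35934 + 0.51202 + 0.49308 + 0.53071 = 1.89515 bits

log₂(4) = 2.00000 bits

D_KL(P||U) = 2.00000 - 1.89515 = 0.10485 ≈ 0.1049 bits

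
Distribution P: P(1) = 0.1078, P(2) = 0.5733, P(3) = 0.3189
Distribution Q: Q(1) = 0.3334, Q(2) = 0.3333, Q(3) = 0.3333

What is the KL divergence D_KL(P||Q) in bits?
0.2527 bits

D_KL(P||Q) = Σ P(x) log₂(P(x)/Q(x))

Computing term by term:
  P(1)·log₂(P(1)/Q(1)) = 0.1078·log₂(0.1078/0.3334) = -0.17560
  P(2)·log₂(P(2)/Q(2)) = 0.5733·log₂(0.5733/0.3333) = 0.44859
  P(3)·log₂(P(3)/Q(3)) = 0.3189·log₂(0.3189/0.3333) = -0.02032

D_KL(P||Q) = -0.17560 + 0.44859 - 0.02032 = 0.25267 ≈ 0.2527 bits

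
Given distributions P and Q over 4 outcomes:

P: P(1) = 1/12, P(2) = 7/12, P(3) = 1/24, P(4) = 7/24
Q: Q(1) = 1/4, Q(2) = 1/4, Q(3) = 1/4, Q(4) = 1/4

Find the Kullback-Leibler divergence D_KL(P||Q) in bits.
0.5381 bits

D_KL(P||Q) = Σ P(x) log₂(P(x)/Q(x))

Computing term by term:
  P(1)·log₂(P(1)/Q(1)) = (1/12)·log₂((1/12)/(1/4)) = -0.13208
  P(2)·log₂(P(2)/Q(2)) = (7/12)·log₂((7/12)/(1/4)) = 0.71306
  P(3)·log₂(P(3)/Q(3)) = (1/24)·log₂((1/24)/(1/4)) = -0.10771
  P(4)·log₂(P(4)/Q(4)) = (7/24)·log₂((7/24)/(1/4)) = 0.06486

D_KL(P||Q) = -0.13208 + 0.71306 - 0.10771 + 0.06486 = 0.53813 ≈ 0.5381 bits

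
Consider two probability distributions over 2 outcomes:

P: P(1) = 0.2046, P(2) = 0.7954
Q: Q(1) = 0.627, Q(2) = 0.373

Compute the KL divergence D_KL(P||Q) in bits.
0.5384 bits

D_KL(P||Q) = Σ P(x) log₂(P(x)/Q(x))

Computing term by term:
  P(1)·log₂(P(1)/Q(1)) = 0.2046·log₂(0.2046/0.627) = -0.33056
  P(2)·log₂(P(2)/Q(2)) = 0.7954·log₂(0.7954/0.373) = 0.86898

D_KL(P||Q) = -0.33056 + 0.86898 = 0.53842 ≈ 0.5384 bits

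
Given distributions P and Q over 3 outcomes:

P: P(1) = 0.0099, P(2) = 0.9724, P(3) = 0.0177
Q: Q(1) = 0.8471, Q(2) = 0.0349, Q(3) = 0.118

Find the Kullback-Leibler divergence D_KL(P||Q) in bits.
4.5558 bits

D_KL(P||Q) = Σ P(x) log₂(P(x)/Q(x))

Computing term by term:
  P(1)·log₂(P(1)/Q(1)) = 0.0099·log₂(0.0099/0.8471) = -0.06355
  P(2)·log₂(P(2)/Q(2)) = 0.9724·log₂(0.9724/0.0349) = 4.66776
  P(3)·log₂(P(3)/Q(3)) = 0.0177·log₂(0.0177/0.118) = -0.04844

D_KL(P||Q) = -0.06355 + 4.66776 - 0.04844 = 4.55577 ≈ 4.5558 bits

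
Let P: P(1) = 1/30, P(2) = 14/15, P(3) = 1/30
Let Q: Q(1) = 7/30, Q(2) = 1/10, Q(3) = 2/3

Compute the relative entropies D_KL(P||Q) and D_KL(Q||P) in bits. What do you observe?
D_KL(P||Q) = 2.7699 bits, D_KL(Q||P) = 3.2141 bits. The two directions give different values (D_KL(Q||P) exceeds D_KL(P||Q) by 0.4442 bits): KL divergence is asymmetric.

D_KL(P||Q) = Σ P(x) log₂(P(x)/Q(x))

Computing term by term:
  P(1)·log₂(P(1)/Q(1)) = (1/30)·log₂((1/30)/(7/30)) = -0.09358
  P(2)·log₂(P(2)/Q(2)) = (14/15)·log₂((14/15)/(1/10)) = 3.00757
  P(3)·log₂(P(3)/Q(3)) = (1/30)·log₂((1/30)/(2/3)) = -0.14406

D_KL(P||Q) = -0.09358 + 3.00757 - 0.14406 = 2.76993 ≈ 2.7699 bits

D_KL(Q||P) = Σ Q(x) log₂(Q(x)/P(x))

Computing term by term:
  Q(1)·log₂(Q(1)/P(1)) = (7/30)·log₂((7/30)/(1/30)) = 0.65505
  Q(2)·log₂(Q(2)/P(2)) = (1/10)·log₂((1/10)/(14/15)) = -0.32224
  Q(3)·log₂(Q(3)/P(3)) = (2/3)·log₂((2/3)/(1/30)) = 2.88129

D_KL(Q||P) = 0.65505 - 0.32224 + 2.88129 = 3.21410 ≈ 3.2141 bits

These are NOT equal (difference: 0.4442 bits). KL divergence is asymmetric: D_KL(P||Q) ≠ D_KL(Q||P) in general.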